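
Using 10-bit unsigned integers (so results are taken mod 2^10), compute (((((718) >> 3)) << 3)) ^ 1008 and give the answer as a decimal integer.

312

718 = 1011001110
→ >> 3 → 0001011001 = 89
→ << 3 (mod 2^10) → 1011001000 = 712
1008 = 1111110000
→ ^ → 0100111000 = 312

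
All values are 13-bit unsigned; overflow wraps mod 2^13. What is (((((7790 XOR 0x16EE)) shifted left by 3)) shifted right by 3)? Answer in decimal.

128

7790 = 1111001101110
0x16EE = 1011011101110
→ XOR → 0100010000000 = 2176
→ shifted left by 3 (mod 2^13) → 0010000000000 = 1024
→ shifted right by 3 → 0000010000000 = 128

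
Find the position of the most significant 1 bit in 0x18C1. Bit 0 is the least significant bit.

0x18C1 = 1100011000001
The topmost 1 is at position 12 (since 2^12 = 4096 ≤ 6337 < 8192).

12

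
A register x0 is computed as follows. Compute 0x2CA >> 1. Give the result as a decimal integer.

0x2CA = 1011001010
shift right by 1 → 0101100101 = 357
(equivalently, floor(714 / 2))

357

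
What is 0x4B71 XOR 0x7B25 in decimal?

12372

0x4B71 = 100101101110001
0x7B25 = 111101100100101
XOR → 011000001010100 = 12372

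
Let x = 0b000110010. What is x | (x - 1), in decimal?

51

x = 110010 = 50
x - 1 = 110001
OR    = 110011 = 51
(x | (x - 1) sets all bits below the lowest set bit.)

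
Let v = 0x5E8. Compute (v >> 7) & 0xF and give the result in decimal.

v = 10111101000
Shift right by 7: 1011
Mask low 4 bits: 1011 = 11

11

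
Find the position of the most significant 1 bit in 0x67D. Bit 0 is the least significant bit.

0x67D = 11001111101
The topmost 1 is at position 10 (since 2^10 = 1024 ≤ 1661 < 2048).

10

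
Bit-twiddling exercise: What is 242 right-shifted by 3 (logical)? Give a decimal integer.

242 = 11110010
shift right by 3 → 00011110 = 30
(equivalently, floor(242 / 8))

30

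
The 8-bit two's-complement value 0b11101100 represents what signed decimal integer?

-20

pattern = 11101100 (MSB is 1 ⇒ negative)
Invert: 00010011, add 1 → 00010100 = 20, so the value is -20.
(Equivalently: 236 - 2^8 = 236 - 256 = -20.)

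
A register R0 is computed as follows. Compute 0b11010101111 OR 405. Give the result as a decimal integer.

1983

a = 11010101111
405 = 00110010101
 OR → 11110111111 = 1983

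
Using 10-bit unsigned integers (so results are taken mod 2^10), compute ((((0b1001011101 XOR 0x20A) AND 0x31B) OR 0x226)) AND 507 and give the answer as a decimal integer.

51

0b1001011101 = 1001011101
0x20A = 1000001010
→ XOR → 0001010111 = 87
0x31B = 1100011011
→ AND → 0000010011 = 19
0x226 = 1000100110
→ OR → 1000110111 = 567
507 = 0111111011
→ AND → 0000110011 = 51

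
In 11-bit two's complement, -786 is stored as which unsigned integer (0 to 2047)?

1262

786 in 11 bits: 01100010010
Invert: 10011101101
Add 1:  10011101110 = 1262
(Check: 2^11 - 786 = 2048 - 786 = 1262.)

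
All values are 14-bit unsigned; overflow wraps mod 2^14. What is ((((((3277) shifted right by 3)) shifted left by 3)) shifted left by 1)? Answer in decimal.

3277 = 00110011001101
→ shifted right by 3 → 00000110011001 = 409
→ shifted left by 3 (mod 2^14) → 00110011001000 = 3272
→ shifted left by 1 (mod 2^14) → 01100110010000 = 6544

6544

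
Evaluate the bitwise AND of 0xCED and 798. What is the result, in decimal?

0xCED = 110011101101
798 = 001100011110
AND → 000000001100 = 12

12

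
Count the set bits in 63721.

63721 = 1111100011101001
Count the 1s: 1 + 1 + 1 + 1 + 1 + 1 + 1 + 1 + 1 + 1 = 10

10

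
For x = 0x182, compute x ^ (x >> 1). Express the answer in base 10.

323

x = 110000010 = 386
x>>1 = 011000001
XOR  = 101000011 = 323
(x ^ (x >> 1) gives the standard binary-reflected Gray code of x.)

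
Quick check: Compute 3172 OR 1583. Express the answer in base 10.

3172 = 110001100100
1583 = 011000101111
 OR → 111001101111 = 3695

3695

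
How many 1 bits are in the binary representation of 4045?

9

4045 = 111111001101
Count the 1s: 1 + 1 + 1 + 1 + 1 + 1 + 1 + 1 + 1 = 9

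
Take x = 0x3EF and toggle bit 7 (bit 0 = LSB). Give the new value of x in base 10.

x = 1111101111
bit 7 is currently 1; toggle it via x ^ (1 << 7) = x ^ 128
→ 1101101111 = 879

879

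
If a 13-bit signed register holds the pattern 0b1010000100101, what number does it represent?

-3035

pattern = 1010000100101 (MSB is 1 ⇒ negative)
Invert: 0101111011010, add 1 → 0101111011011 = 3035, so the value is -3035.
(Equivalently: 5157 - 2^13 = 5157 - 8192 = -3035.)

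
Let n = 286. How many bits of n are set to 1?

286 = 100011110
Count the 1s: 1 + 1 + 1 + 1 + 1 = 5

5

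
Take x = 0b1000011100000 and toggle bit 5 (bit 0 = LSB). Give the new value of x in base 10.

x = 1000011100000
bit 5 is currently 1; toggle it via x ^ (1 << 5) = x ^ 32
→ 1000011000000 = 4288

4288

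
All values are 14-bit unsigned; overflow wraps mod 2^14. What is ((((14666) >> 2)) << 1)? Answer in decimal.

7332

14666 = 11100101001010
→ >> 2 → 00111001010010 = 3666
→ << 1 (mod 2^14) → 01110010100100 = 7332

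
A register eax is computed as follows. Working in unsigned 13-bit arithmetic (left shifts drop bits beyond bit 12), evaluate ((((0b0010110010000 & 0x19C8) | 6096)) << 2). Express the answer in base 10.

8000

0b0010110010000 = 0010110010000
0x19C8 = 1100111001000
→ & → 0000110000000 = 384
6096 = 1011111010000
→ | → 1011111010000 = 6096
→ << 2 (mod 2^13) → 1111101000000 = 8000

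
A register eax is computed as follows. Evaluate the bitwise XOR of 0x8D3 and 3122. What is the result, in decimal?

0x8D3 = 100011010011
3122 = 110000110010
XOR → 010011100001 = 1249

1249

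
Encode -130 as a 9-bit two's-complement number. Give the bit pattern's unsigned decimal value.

130 in 9 bits: 010000010
Invert: 101111101
Add 1:  101111110 = 382
(Check: 2^9 - 130 = 512 - 130 = 382.)

382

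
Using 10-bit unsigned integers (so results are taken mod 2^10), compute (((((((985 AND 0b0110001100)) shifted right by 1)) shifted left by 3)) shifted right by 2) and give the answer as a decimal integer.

136

985 = 1111011001
0b0110001100 = 0110001100
→ AND → 0110001000 = 392
→ shifted right by 1 → 0011000100 = 196
→ shifted left by 3 (mod 2^10) → 1000100000 = 544
→ shifted right by 2 → 0010001000 = 136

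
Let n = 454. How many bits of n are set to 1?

5

454 = 111000110
Count the 1s: 1 + 1 + 1 + 1 + 1 = 5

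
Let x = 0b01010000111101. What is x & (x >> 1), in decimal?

28

x = 1010000111101 = 5181
x>>1 = 0101000011110
AND  = 0000000011100 = 28
(x & (x >> 1) has a 1 wherever x has two consecutive 1 bits.)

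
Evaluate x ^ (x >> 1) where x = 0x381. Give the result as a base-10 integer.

577

x = 1110000001 = 897
x>>1 = 0111000000
XOR  = 1001000001 = 577
(x ^ (x >> 1) gives the standard binary-reflected Gray code of x.)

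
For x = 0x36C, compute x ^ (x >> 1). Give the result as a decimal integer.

730

x = 1101101100 = 876
x>>1 = 0110110110
XOR  = 1011011010 = 730
(x ^ (x >> 1) gives the standard binary-reflected Gray code of x.)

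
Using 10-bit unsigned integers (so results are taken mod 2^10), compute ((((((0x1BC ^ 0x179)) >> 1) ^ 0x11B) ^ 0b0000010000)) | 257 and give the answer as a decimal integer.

361

0x1BC = 0110111100
0x179 = 0101111001
→ ^ → 0011000101 = 197
→ >> 1 → 0001100010 = 98
0x11B = 0100011011
→ ^ → 0101111001 = 377
0b0000010000 = 0000010000
→ ^ → 0101101001 = 361
257 = 0100000001
→ | → 0101101001 = 361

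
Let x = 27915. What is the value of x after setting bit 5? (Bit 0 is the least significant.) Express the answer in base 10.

x = 0110110100001011
bit 5 is currently 0; set it via x | (1 << 5) = x | 32
→ 0110110100101011 = 27947

27947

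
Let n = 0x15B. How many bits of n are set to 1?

0x15B = 101011011
Count the 1s: 1 + 1 + 1 + 1 + 1 + 1 = 6

6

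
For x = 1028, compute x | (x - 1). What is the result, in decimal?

x = 10000000100 = 1028
x - 1 = 10000000011
OR    = 10000000111 = 1031
(x | (x - 1) sets all bits below the lowest set bit.)

1031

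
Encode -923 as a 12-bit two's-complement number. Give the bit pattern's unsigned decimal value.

923 in 12 bits: 001110011011
Invert: 110001100100
Add 1:  110001100101 = 3173
(Check: 2^12 - 923 = 4096 - 923 = 3173.)

3173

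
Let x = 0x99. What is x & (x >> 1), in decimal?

x = 10011001 = 153
x>>1 = 01001100
AND  = 00001000 = 8
(x & (x >> 1) has a 1 wherever x has two consecutive 1 bits.)

8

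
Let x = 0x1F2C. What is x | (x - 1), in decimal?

7983

x = 1111100101100 = 7980
x - 1 = 1111100101011
OR    = 1111100101111 = 7983
(x | (x - 1) sets all bits below the lowest set bit.)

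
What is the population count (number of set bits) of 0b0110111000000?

n = 110111000000
Count the 1s: 1 + 1 + 1 + 1 + 1 = 5

5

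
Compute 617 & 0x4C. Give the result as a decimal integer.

72

617 = 1001101001
0x4C = 0001001100
AND → 0001001000 = 72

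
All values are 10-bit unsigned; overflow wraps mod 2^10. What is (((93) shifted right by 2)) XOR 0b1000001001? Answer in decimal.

542

93 = 0001011101
→ shifted right by 2 → 0000010111 = 23
0b1000001001 = 1000001001
→ XOR → 1000011110 = 542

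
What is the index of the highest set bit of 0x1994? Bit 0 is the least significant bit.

12

0x1994 = 1100110010100
The topmost 1 is at position 12 (since 2^12 = 4096 ≤ 6548 < 8192).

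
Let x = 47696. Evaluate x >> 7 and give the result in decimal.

47696 = 1011101001010000
shift right by 7 → 0000000101110100 = 372
(equivalently, floor(47696 / 128))

372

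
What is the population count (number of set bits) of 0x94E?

6

0x94E = 100101001110
Count the 1s: 1 + 1 + 1 + 1 + 1 + 1 = 6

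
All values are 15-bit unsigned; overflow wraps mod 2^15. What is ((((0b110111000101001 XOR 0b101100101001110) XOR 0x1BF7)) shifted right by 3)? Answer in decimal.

0b110111000101001 = 110111000101001
0b101100101001110 = 101100101001110
→ XOR → 011011101100111 = 14183
0x1BF7 = 001101111110111
→ XOR → 010110010010000 = 11408
→ shifted right by 3 → 000010110010010 = 1426

1426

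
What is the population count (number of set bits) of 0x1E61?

0x1E61 = 1111001100001
Count the 1s: 1 + 1 + 1 + 1 + 1 + 1 + 1 = 7

7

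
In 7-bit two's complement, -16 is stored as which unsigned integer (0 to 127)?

112

16 in 7 bits: 0010000
Invert: 1101111
Add 1:  1110000 = 112
(Check: 2^7 - 16 = 128 - 16 = 112.)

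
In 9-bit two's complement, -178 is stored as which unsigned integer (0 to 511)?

334

178 in 9 bits: 010110010
Invert: 101001101
Add 1:  101001110 = 334
(Check: 2^9 - 178 = 512 - 178 = 334.)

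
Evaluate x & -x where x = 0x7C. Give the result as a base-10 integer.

x = 1111100 = 124
-x (two's complement) = …0000100
AND   = 0000100 = 4
(x & -x isolates the lowest set bit of x.)

4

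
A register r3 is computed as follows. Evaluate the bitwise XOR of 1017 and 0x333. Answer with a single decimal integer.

1017 = 1111111001
0x333 = 1100110011
XOR → 0011001010 = 202

202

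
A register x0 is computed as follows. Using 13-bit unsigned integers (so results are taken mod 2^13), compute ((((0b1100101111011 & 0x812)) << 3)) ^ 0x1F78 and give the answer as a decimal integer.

0b1100101111011 = 1100101111011
0x812 = 0100000010010
→ & → 0100000010010 = 2066
→ << 3 (mod 2^13) → 0000010010000 = 144
0x1F78 = 1111101111000
→ ^ → 1111111101000 = 8168

8168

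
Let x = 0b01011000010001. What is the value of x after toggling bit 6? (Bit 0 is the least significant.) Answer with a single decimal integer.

5713

x = 01011000010001
bit 6 is currently 0; toggle it via x ^ (1 << 6) = x ^ 64
→ 01011001010001 = 5713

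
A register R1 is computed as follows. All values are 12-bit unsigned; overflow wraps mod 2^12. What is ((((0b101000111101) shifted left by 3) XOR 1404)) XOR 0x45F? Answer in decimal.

203

0b101000111101 = 101000111101
→ shifted left by 3 (mod 2^12) → 000111101000 = 488
1404 = 010101111100
→ XOR → 010010010100 = 1172
0x45F = 010001011111
→ XOR → 000011001011 = 203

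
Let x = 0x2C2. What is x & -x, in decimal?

x = 1011000010 = 706
-x (two's complement) = …0100111110
AND   = 0000000010 = 2
(x & -x isolates the lowest set bit of x.)

2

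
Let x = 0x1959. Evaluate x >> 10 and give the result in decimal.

6

0x1959 = 1100101011001
shift right by 10 → 0000000000110 = 6
(equivalently, floor(6489 / 1024))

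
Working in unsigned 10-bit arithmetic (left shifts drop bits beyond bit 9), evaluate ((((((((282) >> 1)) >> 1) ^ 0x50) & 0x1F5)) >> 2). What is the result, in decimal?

5

282 = 0100011010
→ >> 1 → 0010001101 = 141
→ >> 1 → 0001000110 = 70
0x50 = 0001010000
→ ^ → 0000010110 = 22
0x1F5 = 0111110101
→ & → 0000010100 = 20
→ >> 2 → 0000000101 = 5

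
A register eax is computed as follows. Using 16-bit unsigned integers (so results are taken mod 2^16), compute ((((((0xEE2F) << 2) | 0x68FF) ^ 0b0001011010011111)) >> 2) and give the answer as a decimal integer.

0xEE2F = 1110111000101111
→ << 2 (mod 2^16) → 1011100010111100 = 47292
0x68FF = 0110100011111111
→ | → 1111100011111111 = 63743
0b0001011010011111 = 0001011010011111
→ ^ → 1110111001100000 = 61024
→ >> 2 → 0011101110011000 = 15256

15256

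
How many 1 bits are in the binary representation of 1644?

1644 = 11001101100
Count the 1s: 1 + 1 + 1 + 1 + 1 + 1 = 6

6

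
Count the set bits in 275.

4

275 = 100010011
Count the 1s: 1 + 1 + 1 + 1 = 4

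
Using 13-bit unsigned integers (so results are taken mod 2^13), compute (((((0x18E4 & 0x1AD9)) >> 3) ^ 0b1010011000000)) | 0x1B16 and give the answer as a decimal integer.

0x18E4 = 1100011100100
0x1AD9 = 1101011011001
→ & → 1100011000000 = 6336
→ >> 3 → 0001100011000 = 792
0b1010011000000 = 1010011000000
→ ^ → 1011111011000 = 6104
0x1B16 = 1101100010110
→ | → 1111111011110 = 8158

8158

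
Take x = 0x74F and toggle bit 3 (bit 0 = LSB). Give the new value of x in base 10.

1863

x = 11101001111
bit 3 is currently 1; toggle it via x ^ (1 << 3) = x ^ 8
→ 11101000111 = 1863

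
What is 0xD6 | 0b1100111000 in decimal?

1022

0xD6 = 0011010110
b = 1100111000
 OR → 1111111110 = 1022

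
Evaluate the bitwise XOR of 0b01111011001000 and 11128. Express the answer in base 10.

a = 01111011001000
11128 = 10101101111000
XOR → 11010110110000 = 13744

13744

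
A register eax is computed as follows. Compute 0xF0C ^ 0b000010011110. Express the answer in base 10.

0xF0C = 111100001100
b = 000010011110
XOR → 111110010010 = 3986

3986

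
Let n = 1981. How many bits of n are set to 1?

9

1981 = 11110111101
Count the 1s: 1 + 1 + 1 + 1 + 1 + 1 + 1 + 1 + 1 = 9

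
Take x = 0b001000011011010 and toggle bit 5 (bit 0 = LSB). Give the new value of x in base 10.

4346

x = 001000011011010
bit 5 is currently 0; toggle it via x ^ (1 << 5) = x ^ 32
→ 001000011111010 = 4346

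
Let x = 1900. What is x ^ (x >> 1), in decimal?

1242

x = 11101101100 = 1900
x>>1 = 01110110110
XOR  = 10011011010 = 1242
(x ^ (x >> 1) gives the standard binary-reflected Gray code of x.)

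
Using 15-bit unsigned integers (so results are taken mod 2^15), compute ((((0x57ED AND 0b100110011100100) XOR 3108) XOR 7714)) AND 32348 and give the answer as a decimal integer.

22080

0x57ED = 101011111101101
0b100110011100100 = 100110011100100
→ AND → 100010011100100 = 17636
3108 = 000110000100100
→ XOR → 100100011000000 = 18624
7714 = 001111000100010
→ XOR → 101011011100010 = 22242
32348 = 111111001011100
→ AND → 101011001000000 = 22080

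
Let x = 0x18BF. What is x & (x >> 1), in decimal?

x = 1100010111111 = 6335
x>>1 = 0110001011111
AND  = 0100000011111 = 2079
(x & (x >> 1) has a 1 wherever x has two consecutive 1 bits.)

2079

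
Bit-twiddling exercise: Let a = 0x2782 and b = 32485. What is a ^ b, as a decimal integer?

22887

0x2782 = 010011110000010
32485 = 111111011100101
XOR → 101100101100111 = 22887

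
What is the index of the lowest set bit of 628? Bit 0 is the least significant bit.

2

628 = 1001110100
Trailing zeros: 2, so the lowest set bit is bit 2 (value 4).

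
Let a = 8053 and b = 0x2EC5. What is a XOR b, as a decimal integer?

12720

8053 = 01111101110101
0x2EC5 = 10111011000101
XOR → 11000110110000 = 12720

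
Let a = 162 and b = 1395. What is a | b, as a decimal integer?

1523

162 = 00010100010
1395 = 10101110011
 OR → 10111110011 = 1523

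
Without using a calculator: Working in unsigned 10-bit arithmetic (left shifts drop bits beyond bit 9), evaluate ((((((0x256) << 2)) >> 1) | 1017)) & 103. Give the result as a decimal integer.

101

0x256 = 1001010110
→ << 2 (mod 2^10) → 0101011000 = 344
→ >> 1 → 0010101100 = 172
1017 = 1111111001
→ | → 1111111101 = 1021
103 = 0001100111
→ & → 0001100101 = 101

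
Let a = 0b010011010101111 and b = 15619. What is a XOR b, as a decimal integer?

7084

a = 10011010101111
15619 = 11110100000011
XOR → 01101110101100 = 7084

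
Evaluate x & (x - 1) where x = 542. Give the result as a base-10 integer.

x = 1000011110 = 542
x - 1 = 1000011101
AND   = 1000011100 = 540
(x & (x - 1) clears the lowest set bit of x.)

540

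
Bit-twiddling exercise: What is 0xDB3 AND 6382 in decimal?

2210

0xDB3 = 0110110110011
6382 = 1100011101110
AND → 0100010100010 = 2210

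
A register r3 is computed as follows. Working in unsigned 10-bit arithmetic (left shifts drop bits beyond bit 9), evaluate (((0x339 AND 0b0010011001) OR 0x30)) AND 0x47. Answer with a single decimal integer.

0x339 = 1100111001
0b0010011001 = 0010011001
→ AND → 0000011001 = 25
0x30 = 0000110000
→ OR → 0000111001 = 57
0x47 = 0001000111
→ AND → 0000000001 = 1

1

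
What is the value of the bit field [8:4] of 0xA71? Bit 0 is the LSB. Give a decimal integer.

v = 101001110001
Shift right by 4: 10100111
Mask low 5 bits: 00111 = 7

7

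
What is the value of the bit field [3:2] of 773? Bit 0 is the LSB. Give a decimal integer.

1

v = 01100000101
Shift right by 2: 011000001
Mask low 2 bits: 01 = 1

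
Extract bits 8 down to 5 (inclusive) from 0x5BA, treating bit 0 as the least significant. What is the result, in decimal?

13

v = 10110111010
Shift right by 5: 101101
Mask low 4 bits: 1101 = 13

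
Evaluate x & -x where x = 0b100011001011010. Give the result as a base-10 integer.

2

x = 100011001011010 = 18010
-x (two's complement) = …011100110100110
AND   = 000000000000010 = 2
(x & -x isolates the lowest set bit of x.)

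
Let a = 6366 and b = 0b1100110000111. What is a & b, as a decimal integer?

6278

6366 = 1100011011110
b = 1100110000111
AND → 1100010000110 = 6278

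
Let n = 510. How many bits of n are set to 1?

8

510 = 111111110
Count the 1s: 1 + 1 + 1 + 1 + 1 + 1 + 1 + 1 = 8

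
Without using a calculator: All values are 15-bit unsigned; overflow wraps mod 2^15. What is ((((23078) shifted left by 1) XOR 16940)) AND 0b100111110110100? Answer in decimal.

23078 = 101101000100110
→ shifted left by 1 (mod 2^15) → 011010001001100 = 13388
16940 = 100001000101100
→ XOR → 111011001100000 = 30304
0b100111110110100 = 100111110110100
→ AND → 100011000100000 = 17952

17952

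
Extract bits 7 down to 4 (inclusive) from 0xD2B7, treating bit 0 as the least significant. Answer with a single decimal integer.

11

v = 1101001010110111
Shift right by 4: 110100101011
Mask low 4 bits: 1011 = 11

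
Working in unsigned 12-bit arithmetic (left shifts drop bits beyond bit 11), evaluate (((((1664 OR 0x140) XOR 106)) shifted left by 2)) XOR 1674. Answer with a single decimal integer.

2082

1664 = 011010000000
0x140 = 000101000000
→ OR → 011111000000 = 1984
106 = 000001101010
→ XOR → 011110101010 = 1962
→ shifted left by 2 (mod 2^12) → 111010101000 = 3752
1674 = 011010001010
→ XOR → 100000100010 = 2082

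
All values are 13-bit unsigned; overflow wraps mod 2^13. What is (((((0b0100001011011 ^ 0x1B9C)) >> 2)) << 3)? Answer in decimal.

0b0100001011011 = 0100001011011
0x1B9C = 1101110011100
→ ^ → 1001111000111 = 5063
→ >> 2 → 0010011110001 = 1265
→ << 3 (mod 2^13) → 0011110001000 = 1928

1928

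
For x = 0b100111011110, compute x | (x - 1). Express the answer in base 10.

2527

x = 100111011110 = 2526
x - 1 = 100111011101
OR    = 100111011111 = 2527
(x | (x - 1) sets all bits below the lowest set bit.)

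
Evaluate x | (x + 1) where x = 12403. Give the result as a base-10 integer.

12407

x = 11000001110011 = 12403
x + 1 = 11000001110100
OR    = 11000001110111 = 12407
(x | (x + 1) sets the lowest cleared bit.)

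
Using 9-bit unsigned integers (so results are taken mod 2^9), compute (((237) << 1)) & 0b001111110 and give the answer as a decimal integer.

90

237 = 011101101
→ << 1 (mod 2^9) → 111011010 = 474
0b001111110 = 001111110
→ & → 001011010 = 90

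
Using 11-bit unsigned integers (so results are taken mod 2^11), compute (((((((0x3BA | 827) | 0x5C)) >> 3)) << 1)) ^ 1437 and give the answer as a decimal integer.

1379

0x3BA = 01110111010
827 = 01100111011
→ | → 01110111011 = 955
0x5C = 00001011100
→ | → 01111111111 = 1023
→ >> 3 → 00001111111 = 127
→ << 1 (mod 2^11) → 00011111110 = 254
1437 = 10110011101
→ ^ → 10101100011 = 1379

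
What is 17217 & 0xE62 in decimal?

17217 = 100001101000001
0xE62 = 000111001100010
AND → 000001001000000 = 576

576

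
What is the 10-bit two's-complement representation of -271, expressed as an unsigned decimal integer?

271 in 10 bits: 0100001111
Invert: 1011110000
Add 1:  1011110001 = 753
(Check: 2^10 - 271 = 1024 - 271 = 753.)

753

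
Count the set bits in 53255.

53255 = 1101000000000111
Count the 1s: 1 + 1 + 1 + 1 + 1 + 1 = 6

6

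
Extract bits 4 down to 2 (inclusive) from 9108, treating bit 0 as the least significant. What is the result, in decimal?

5

v = 10001110010100
Shift right by 2: 100011100101
Mask low 3 bits: 101 = 5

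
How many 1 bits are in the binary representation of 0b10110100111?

n = 10110100111
Count the 1s: 1 + 1 + 1 + 1 + 1 + 1 + 1 = 7

7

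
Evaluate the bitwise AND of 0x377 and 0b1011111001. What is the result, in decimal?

625

0x377 = 1101110111
b = 1011111001
AND → 1001110001 = 625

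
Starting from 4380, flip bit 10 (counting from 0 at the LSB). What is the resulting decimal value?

x = 0001000100011100
bit 10 is currently 0; toggle it via x ^ (1 << 10) = x ^ 1024
→ 0001010100011100 = 5404

5404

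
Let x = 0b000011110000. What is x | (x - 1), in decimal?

x = 11110000 = 240
x - 1 = 11101111
OR    = 11111111 = 255
(x | (x - 1) sets all bits below the lowest set bit.)

255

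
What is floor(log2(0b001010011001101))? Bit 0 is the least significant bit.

12

0b001010011001101 = 1010011001101
The topmost 1 is at position 12 (since 2^12 = 4096 ≤ 5325 < 8192).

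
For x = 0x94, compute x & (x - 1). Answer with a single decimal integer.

144

x = 10010100 = 148
x - 1 = 10010011
AND   = 10010000 = 144
(x & (x - 1) clears the lowest set bit of x.)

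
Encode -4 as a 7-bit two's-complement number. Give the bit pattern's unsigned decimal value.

124

4 in 7 bits: 0000100
Invert: 1111011
Add 1:  1111100 = 124
(Check: 2^7 - 4 = 128 - 4 = 124.)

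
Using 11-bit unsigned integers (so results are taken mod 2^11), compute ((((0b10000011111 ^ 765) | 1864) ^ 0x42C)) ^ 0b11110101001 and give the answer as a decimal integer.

1135

0b10000011111 = 10000011111
765 = 01011111101
→ ^ → 11011100010 = 1762
1864 = 11101001000
→ | → 11111101010 = 2026
0x42C = 10000101100
→ ^ → 01111000110 = 966
0b11110101001 = 11110101001
→ ^ → 10001101111 = 1135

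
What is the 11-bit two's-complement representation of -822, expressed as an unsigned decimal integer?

822 in 11 bits: 01100110110
Invert: 10011001001
Add 1:  10011001010 = 1226
(Check: 2^11 - 822 = 2048 - 822 = 1226.)

1226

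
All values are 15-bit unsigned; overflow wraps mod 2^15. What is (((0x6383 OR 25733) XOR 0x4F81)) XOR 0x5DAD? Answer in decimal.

30123

0x6383 = 110001110000011
25733 = 110010010000101
→ OR → 110011110000111 = 26503
0x4F81 = 100111110000001
→ XOR → 010100000000110 = 10246
0x5DAD = 101110110101101
→ XOR → 111010110101011 = 30123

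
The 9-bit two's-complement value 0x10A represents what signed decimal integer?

pattern = 100001010 (MSB is 1 ⇒ negative)
Invert: 011110101, add 1 → 011110110 = 246, so the value is -246.
(Equivalently: 266 - 2^9 = 266 - 512 = -246.)

-246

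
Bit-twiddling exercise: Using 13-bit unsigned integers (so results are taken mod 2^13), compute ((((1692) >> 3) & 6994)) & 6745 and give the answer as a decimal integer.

1692 = 0011010011100
→ >> 3 → 0000011010011 = 211
6994 = 1101101010010
→ & → 0000001010010 = 82
6745 = 1101001011001
→ & → 0000001010000 = 80

80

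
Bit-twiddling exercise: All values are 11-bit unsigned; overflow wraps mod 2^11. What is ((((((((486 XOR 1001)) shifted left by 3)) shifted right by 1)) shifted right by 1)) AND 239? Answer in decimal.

14

486 = 00111100110
1001 = 01111101001
→ XOR → 01000001111 = 527
→ shifted left by 3 (mod 2^11) → 00001111000 = 120
→ shifted right by 1 → 00000111100 = 60
→ shifted right by 1 → 00000011110 = 30
239 = 00011101111
→ AND → 00000001110 = 14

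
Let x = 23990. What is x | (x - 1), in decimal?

x = 101110110110110 = 23990
x - 1 = 101110110110101
OR    = 101110110110111 = 23991
(x | (x - 1) sets all bits below the lowest set bit.)

23991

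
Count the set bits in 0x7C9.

7

0x7C9 = 11111001001
Count the 1s: 1 + 1 + 1 + 1 + 1 + 1 + 1 = 7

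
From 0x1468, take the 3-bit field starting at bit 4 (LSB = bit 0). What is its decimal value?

6

v = 1010001101000
Shift right by 4: 101000110
Mask low 3 bits: 110 = 6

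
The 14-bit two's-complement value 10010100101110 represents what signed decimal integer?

pattern = 10010100101110 (MSB is 1 ⇒ negative)
Invert: 01101011010001, add 1 → 01101011010010 = 6866, so the value is -6866.
(Equivalently: 9518 - 2^14 = 9518 - 16384 = -6866.)

-6866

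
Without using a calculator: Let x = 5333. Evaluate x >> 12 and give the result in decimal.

5333 = 1010011010101
shift right by 12 → 0000000000001 = 1
(equivalently, floor(5333 / 4096))

1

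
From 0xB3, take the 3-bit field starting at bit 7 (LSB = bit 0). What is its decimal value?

1

v = 0010110011
Shift right by 7: 001
Mask low 3 bits: 001 = 1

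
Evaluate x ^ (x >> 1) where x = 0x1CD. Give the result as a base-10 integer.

x = 111001101 = 461
x>>1 = 011100110
XOR  = 100101011 = 299
(x ^ (x >> 1) gives the standard binary-reflected Gray code of x.)

299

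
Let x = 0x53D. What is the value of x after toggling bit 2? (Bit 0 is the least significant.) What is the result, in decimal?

1337

x = 10100111101
bit 2 is currently 1; toggle it via x ^ (1 << 2) = x ^ 4
→ 10100111001 = 1337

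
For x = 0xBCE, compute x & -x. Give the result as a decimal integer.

2

x = 101111001110 = 3022
-x (two's complement) = …010000110010
AND   = 000000000010 = 2
(x & -x isolates the lowest set bit of x.)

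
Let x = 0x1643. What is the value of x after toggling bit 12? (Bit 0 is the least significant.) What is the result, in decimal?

1603

x = 01011001000011
bit 12 is currently 1; toggle it via x ^ (1 << 12) = x ^ 4096
→ 00011001000011 = 1603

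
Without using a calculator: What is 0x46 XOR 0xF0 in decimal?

0x46 = 01000110
0xF0 = 11110000
XOR → 10110110 = 182

182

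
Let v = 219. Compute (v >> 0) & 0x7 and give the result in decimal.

3

v = 0011011011
Shift right by 0: 0011011011
Mask low 3 bits: 011 = 3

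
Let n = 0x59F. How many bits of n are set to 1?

0x59F = 10110011111
Count the 1s: 1 + 1 + 1 + 1 + 1 + 1 + 1 + 1 = 8

8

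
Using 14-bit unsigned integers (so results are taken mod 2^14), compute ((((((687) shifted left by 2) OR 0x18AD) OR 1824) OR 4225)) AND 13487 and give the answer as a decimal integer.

687 = 00001010101111
→ shifted left by 2 (mod 2^14) → 00101010111100 = 2748
0x18AD = 01100010101101
→ OR → 01101010111101 = 6845
1824 = 00011100100000
→ OR → 01111110111101 = 8125
4225 = 01000010000001
→ OR → 01111110111101 = 8125
13487 = 11010010101111
→ AND → 01010010101101 = 5293

5293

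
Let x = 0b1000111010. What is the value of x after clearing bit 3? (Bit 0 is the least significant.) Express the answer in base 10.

x = 1000111010
bit 3 is currently 1; clear it via x & ~(1 << 3) = x & ~8
→ 1000110010 = 562

562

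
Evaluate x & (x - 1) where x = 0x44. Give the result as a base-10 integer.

x = 1000100 = 68
x - 1 = 1000011
AND   = 1000000 = 64
(x & (x - 1) clears the lowest set bit of x.)

64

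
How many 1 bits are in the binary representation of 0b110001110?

n = 110001110
Count the 1s: 1 + 1 + 1 + 1 + 1 = 5

5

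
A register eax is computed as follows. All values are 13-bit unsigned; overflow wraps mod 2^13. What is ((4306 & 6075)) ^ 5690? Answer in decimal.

1704

4306 = 1000011010010
6075 = 1011110111011
→ & → 1000010010010 = 4242
5690 = 1011000111010
→ ^ → 0011010101000 = 1704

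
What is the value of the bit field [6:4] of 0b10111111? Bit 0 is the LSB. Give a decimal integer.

3

v = 10111111
Shift right by 4: 1011
Mask low 3 bits: 011 = 3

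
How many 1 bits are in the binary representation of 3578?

3578 = 110111111010
Count the 1s: 1 + 1 + 1 + 1 + 1 + 1 + 1 + 1 + 1 = 9

9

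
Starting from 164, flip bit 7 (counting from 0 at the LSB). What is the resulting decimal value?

36

x = 010100100
bit 7 is currently 1; toggle it via x ^ (1 << 7) = x ^ 128
→ 000100100 = 36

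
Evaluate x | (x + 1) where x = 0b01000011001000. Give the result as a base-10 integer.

x = 1000011001000 = 4296
x + 1 = 1000011001001
OR    = 1000011001001 = 4297
(x | (x + 1) sets the lowest cleared bit.)

4297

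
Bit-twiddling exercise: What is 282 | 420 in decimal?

282 = 100011010
420 = 110100100
 OR → 110111110 = 446

446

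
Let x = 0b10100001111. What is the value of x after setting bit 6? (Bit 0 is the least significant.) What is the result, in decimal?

1359

x = 10100001111
bit 6 is currently 0; set it via x | (1 << 6) = x | 64
→ 10101001111 = 1359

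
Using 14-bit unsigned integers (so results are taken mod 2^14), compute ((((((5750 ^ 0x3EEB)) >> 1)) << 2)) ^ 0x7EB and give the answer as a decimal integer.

5750 = 01011001110110
0x3EEB = 11111011101011
→ ^ → 10100010011101 = 10397
→ >> 1 → 01010001001110 = 5198
→ << 2 (mod 2^14) → 01000100111000 = 4408
0x7EB = 00011111101011
→ ^ → 01011011010011 = 5843

5843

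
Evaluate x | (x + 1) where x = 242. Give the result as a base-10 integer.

243

x = 11110010 = 242
x + 1 = 11110011
OR    = 11110011 = 243
(x | (x + 1) sets the lowest cleared bit.)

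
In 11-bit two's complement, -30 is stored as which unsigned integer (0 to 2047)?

30 in 11 bits: 00000011110
Invert: 11111100001
Add 1:  11111100010 = 2018
(Check: 2^11 - 30 = 2048 - 30 = 2018.)

2018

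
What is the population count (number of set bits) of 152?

3

152 = 10011000
Count the 1s: 1 + 1 + 1 = 3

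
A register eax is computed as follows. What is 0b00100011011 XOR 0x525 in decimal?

a = 00100011011
0x525 = 10100100101
XOR → 10000111110 = 1086

1086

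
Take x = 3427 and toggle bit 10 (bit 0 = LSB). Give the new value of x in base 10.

x = 110101100011
bit 10 is currently 1; toggle it via x ^ (1 << 10) = x ^ 1024
→ 100101100011 = 2403

2403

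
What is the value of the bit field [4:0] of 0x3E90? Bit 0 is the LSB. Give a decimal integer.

v = 11111010010000
Shift right by 0: 11111010010000
Mask low 5 bits: 10000 = 16

16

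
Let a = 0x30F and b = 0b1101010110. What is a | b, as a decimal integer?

863

0x30F = 1100001111
b = 1101010110
 OR → 1101011111 = 863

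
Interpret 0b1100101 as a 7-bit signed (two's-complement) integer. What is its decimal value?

-27

pattern = 1100101 (MSB is 1 ⇒ negative)
Invert: 0011010, add 1 → 0011011 = 27, so the value is -27.
(Equivalently: 101 - 2^7 = 101 - 128 = -27.)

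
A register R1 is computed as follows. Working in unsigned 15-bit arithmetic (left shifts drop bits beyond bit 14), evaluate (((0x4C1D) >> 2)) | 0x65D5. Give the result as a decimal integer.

30679

0x4C1D = 100110000011101
→ >> 2 → 001001100000111 = 4871
0x65D5 = 110010111010101
→ | → 111011111010111 = 30679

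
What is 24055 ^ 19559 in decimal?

24055 = 101110111110111
19559 = 100110001100111
XOR → 001000110010000 = 4496

4496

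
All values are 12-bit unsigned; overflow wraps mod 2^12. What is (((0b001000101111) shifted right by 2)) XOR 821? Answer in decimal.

0b001000101111 = 001000101111
→ shifted right by 2 → 000010001011 = 139
821 = 001100110101
→ XOR → 001110111110 = 958

958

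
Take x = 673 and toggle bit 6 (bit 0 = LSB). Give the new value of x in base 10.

737

x = 1010100001
bit 6 is currently 0; toggle it via x ^ (1 << 6) = x ^ 64
→ 1011100001 = 737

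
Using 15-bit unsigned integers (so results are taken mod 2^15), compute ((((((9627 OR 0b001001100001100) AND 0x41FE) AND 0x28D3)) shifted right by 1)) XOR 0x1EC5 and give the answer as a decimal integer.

9627 = 010010110011011
0b001001100001100 = 001001100001100
→ OR → 011011110011111 = 14239
0x41FE = 100000111111110
→ AND → 000000110011110 = 414
0x28D3 = 010100011010011
→ AND → 000000010010010 = 146
→ shifted right by 1 → 000000001001001 = 73
0x1EC5 = 001111011000101
→ XOR → 001111010001100 = 7820

7820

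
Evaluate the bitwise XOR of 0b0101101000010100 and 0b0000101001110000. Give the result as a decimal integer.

a = 101101000010100
b = 000101001110000
XOR → 101000001100100 = 20580

20580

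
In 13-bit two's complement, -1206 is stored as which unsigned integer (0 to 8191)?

6986

1206 in 13 bits: 0010010110110
Invert: 1101101001001
Add 1:  1101101001010 = 6986
(Check: 2^13 - 1206 = 8192 - 1206 = 6986.)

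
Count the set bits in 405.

5

405 = 110010101
Count the 1s: 1 + 1 + 1 + 1 + 1 = 5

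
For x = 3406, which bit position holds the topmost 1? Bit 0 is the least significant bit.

11

3406 = 110101001110
The topmost 1 is at position 11 (since 2^11 = 2048 ≤ 3406 < 4096).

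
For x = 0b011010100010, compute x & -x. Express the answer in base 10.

x = 11010100010 = 1698
-x (two's complement) = …00101011110
AND   = 00000000010 = 2
(x & -x isolates the lowest set bit of x.)

2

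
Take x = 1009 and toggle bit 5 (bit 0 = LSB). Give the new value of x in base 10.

x = 1111110001
bit 5 is currently 1; toggle it via x ^ (1 << 5) = x ^ 32
→ 1111010001 = 977

977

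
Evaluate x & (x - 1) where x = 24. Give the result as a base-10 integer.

16

x = 11000 = 24
x - 1 = 10111
AND   = 10000 = 16
(x & (x - 1) clears the lowest set bit of x.)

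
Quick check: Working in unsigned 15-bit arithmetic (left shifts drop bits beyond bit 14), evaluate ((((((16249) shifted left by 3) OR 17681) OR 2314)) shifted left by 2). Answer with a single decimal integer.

16249 = 011111101111001
→ shifted left by 3 (mod 2^15) → 111101111001000 = 31688
17681 = 100010100010001
→ OR → 111111111011001 = 32729
2314 = 000100100001010
→ OR → 111111111011011 = 32731
→ shifted left by 2 (mod 2^15) → 111111101101100 = 32620

32620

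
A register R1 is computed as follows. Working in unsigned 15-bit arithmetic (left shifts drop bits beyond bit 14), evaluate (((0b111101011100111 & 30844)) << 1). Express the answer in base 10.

28872

0b111101011100111 = 111101011100111
30844 = 111100001111100
→ & → 111100001100100 = 30820
→ << 1 (mod 2^15) → 111000011001000 = 28872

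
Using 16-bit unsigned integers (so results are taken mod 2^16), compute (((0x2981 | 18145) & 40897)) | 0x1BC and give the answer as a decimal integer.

4093

0x2981 = 0010100110000001
18145 = 0100011011100001
→ | → 0110111111100001 = 28641
40897 = 1001111111000001
→ & → 0000111111000001 = 4033
0x1BC = 0000000110111100
→ | → 0000111111111101 = 4093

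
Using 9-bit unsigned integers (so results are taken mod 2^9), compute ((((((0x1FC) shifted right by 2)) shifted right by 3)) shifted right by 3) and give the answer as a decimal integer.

1

0x1FC = 111111100
→ shifted right by 2 → 001111111 = 127
→ shifted right by 3 → 000001111 = 15
→ shifted right by 3 → 000000001 = 1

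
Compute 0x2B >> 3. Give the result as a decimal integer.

0x2B = 101011
shift right by 3 → 000101 = 5
(equivalently, floor(43 / 8))

5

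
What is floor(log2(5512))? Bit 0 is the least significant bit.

12

5512 = 1010110001000
The topmost 1 is at position 12 (since 2^12 = 4096 ≤ 5512 < 8192).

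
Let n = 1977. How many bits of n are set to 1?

1977 = 11110111001
Count the 1s: 1 + 1 + 1 + 1 + 1 + 1 + 1 + 1 = 8

8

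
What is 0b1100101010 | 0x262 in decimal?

a = 1100101010
0x262 = 1001100010
 OR → 1101101010 = 874

874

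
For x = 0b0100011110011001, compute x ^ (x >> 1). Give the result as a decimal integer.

x = 100011110011001 = 18329
x>>1 = 010001111001100
XOR  = 110010001010101 = 25685
(x ^ (x >> 1) gives the standard binary-reflected Gray code of x.)

25685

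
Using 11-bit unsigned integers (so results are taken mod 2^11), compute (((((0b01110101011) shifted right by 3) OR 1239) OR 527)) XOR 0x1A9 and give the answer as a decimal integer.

1878

0b01110101011 = 01110101011
→ shifted right by 3 → 00001110101 = 117
1239 = 10011010111
→ OR → 10011110111 = 1271
527 = 01000001111
→ OR → 11011111111 = 1791
0x1A9 = 00110101001
→ XOR → 11101010110 = 1878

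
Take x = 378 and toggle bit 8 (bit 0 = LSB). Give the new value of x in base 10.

122

x = 0101111010
bit 8 is currently 1; toggle it via x ^ (1 << 8) = x ^ 256
→ 0001111010 = 122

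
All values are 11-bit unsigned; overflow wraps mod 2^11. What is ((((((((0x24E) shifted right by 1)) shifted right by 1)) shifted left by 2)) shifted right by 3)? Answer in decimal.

73

0x24E = 01001001110
→ shifted right by 1 → 00100100111 = 295
→ shifted right by 1 → 00010010011 = 147
→ shifted left by 2 (mod 2^11) → 01001001100 = 588
→ shifted right by 3 → 00001001001 = 73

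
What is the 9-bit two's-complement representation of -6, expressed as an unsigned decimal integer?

6 in 9 bits: 000000110
Invert: 111111001
Add 1:  111111010 = 506
(Check: 2^9 - 6 = 512 - 6 = 506.)

506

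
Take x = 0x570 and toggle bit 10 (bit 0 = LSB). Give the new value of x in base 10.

368

x = 10101110000
bit 10 is currently 1; toggle it via x ^ (1 << 10) = x ^ 1024
→ 00101110000 = 368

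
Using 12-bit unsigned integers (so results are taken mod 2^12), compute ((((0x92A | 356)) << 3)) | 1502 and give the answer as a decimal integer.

0x92A = 100100101010
356 = 000101100100
→ | → 100101101110 = 2414
→ << 3 (mod 2^12) → 101101110000 = 2928
1502 = 010111011110
→ | → 111111111110 = 4094

4094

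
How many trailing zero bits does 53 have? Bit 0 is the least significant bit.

0

53 = 110101
Trailing zeros: 0, so the lowest set bit is bit 0 (value 1).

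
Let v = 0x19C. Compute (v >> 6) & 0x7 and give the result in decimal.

v = 0110011100
Shift right by 6: 0110
Mask low 3 bits: 110 = 6

6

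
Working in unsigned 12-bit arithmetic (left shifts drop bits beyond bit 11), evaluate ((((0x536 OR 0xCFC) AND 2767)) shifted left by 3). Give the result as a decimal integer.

1648

0x536 = 010100110110
0xCFC = 110011111100
→ OR → 110111111110 = 3582
2767 = 101011001111
→ AND → 100011001110 = 2254
→ shifted left by 3 (mod 2^12) → 011001110000 = 1648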